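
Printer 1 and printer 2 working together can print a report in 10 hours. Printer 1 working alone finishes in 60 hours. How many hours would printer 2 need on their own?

12 hours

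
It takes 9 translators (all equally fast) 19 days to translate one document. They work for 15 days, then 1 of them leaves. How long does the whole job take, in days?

39/2 days

One translator does 1/171 of the job per day.
After 15 days with 9 translators, 15/19 is done (4/19 left).
With 8 translators the rate is 8/171, so the rest takes 4/19 ÷ 8/171 = 9/2 days.
Total = 15 + 9/2 = 39/2 days.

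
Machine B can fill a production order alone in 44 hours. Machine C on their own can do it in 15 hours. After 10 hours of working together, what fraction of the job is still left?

Combined rate: 1/44 + 1/15 = (15 + 44)/660 = 59/660 per hour.
In 10 hours they complete 10·59/660 = 59/66 of the job.
So 7/66 remains.

7/66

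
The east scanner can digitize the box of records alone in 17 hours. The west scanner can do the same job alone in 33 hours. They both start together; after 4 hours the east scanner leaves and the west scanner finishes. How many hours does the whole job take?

429/17 hours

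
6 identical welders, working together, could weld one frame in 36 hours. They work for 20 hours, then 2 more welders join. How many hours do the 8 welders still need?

12 hours

One welder does 1/216 of the job per hour.
After 20 hours with 6 welders, 5/9 is done (4/9 left).
With 8 welders the rate is 8/216 = 1/27, so the rest takes 4/9 ÷ 1/27 = 12 hours.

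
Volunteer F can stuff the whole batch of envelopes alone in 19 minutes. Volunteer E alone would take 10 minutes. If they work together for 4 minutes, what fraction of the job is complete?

Combined rate: 1/19 + 1/10 = (10 + 19)/190 = 29/190 per minute.
In 4 minutes they complete 4·29/190 = 58/95 of the job.

58/95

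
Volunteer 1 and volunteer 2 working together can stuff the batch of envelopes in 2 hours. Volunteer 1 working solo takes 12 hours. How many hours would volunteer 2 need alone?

Combined rate is 1/2 per hour.
Known contribution: 1/12 per hour.
So volunteer 2's rate is 1/2 − 1/12 = 5/12, meaning 12/5 hours alone.

12/5 hours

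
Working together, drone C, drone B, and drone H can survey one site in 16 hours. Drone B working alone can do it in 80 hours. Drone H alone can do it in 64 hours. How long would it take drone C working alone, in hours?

320/11 hours

Combined rate is 1/16 per hour.
Known contribution: 1/80 + 1/64 = (4 + 5)/320 = 9/320 per hour.
So drone C's rate is 1/16 − 9/320 = 11/320, meaning 320/11 hours alone.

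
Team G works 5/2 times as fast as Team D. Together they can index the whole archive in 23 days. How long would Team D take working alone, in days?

Let Team D's rate be r; then Team G's rate is (5/2)r, so together (5/2 + 1)r = (7/2)r = 1/23.
Thus r = 2/161 per day.
Team D alone: 161/2 days; Team G alone: 161/5 days.

161/2 days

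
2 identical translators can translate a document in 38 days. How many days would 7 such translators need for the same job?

76/7 days

Total work is 2·38 = 76 translator-days.
With 7 translators: 76/7 days.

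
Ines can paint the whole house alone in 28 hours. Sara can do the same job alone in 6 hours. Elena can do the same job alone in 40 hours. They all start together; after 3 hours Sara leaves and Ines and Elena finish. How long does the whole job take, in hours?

In the first 3 hours the combined rate is 191/840, so 191/280 of the job is done, leaving 89/280.
After Sara leaves the rate is 17/280 per hour; the remaining 89/280 takes 89/17 hours.
Total = 3 + 89/17 = 140/17 hours.

140/17 hours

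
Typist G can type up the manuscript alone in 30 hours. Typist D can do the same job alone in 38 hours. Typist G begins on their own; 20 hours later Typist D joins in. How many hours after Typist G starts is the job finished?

In the first 20 hours Typist G alone does 20/30 = 2/3 of the job, leaving 1/3.
Once everyone is working, combined rate: 1/30 + 1/38 = (19 + 15)/570 = 34/570 = 17/285 per hour.
Remaining 1/3 at 17/285 per hour takes 95/17 hours.
Total from the start = 20 + 95/17 = 435/17 hours.

435/17 hours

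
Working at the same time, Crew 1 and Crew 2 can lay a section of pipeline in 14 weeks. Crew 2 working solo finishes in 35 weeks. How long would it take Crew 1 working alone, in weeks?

70/3 weeks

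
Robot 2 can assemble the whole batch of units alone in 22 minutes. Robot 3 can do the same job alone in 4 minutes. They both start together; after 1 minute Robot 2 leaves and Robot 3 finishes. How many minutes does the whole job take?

In the first 1 minute the combined rate is 13/44, so 13/44 of the job is done, leaving 31/44.
After Robot 2 leaves the rate is 1/4 per minute; the remaining 31/44 takes 31/11 minutes.
Total = 1 + 31/11 = 42/11 minutes.

42/11 minutes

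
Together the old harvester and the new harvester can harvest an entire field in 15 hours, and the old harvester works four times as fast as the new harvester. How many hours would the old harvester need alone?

75/4 hours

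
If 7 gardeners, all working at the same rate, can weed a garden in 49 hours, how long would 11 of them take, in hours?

343/11 hours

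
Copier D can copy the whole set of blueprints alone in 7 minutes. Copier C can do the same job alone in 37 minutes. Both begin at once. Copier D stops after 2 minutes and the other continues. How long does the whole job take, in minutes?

In the first 2 minutes the combined rate is 44/259, so 88/259 of the job is done, leaving 171/259.
After Copier D leaves the rate is 1/37 per minute; the remaining 171/259 takes 171/7 minutes.
Total = 2 + 171/7 = 185/7 minutes.

185/7 minutes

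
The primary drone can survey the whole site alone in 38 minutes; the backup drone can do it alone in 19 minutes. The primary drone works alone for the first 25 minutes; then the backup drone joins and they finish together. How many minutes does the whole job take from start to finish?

In 25 minutes the primary drone does 25/38 of the job, leaving 13/38.
The primary drone and the backup drone together work at 3/38 per minute, so finishing takes 13/38 ÷ 3/38 = 13/3 minutes.
Total time = 25 + 13/3 = 88/3 minutes.

88/3 minutes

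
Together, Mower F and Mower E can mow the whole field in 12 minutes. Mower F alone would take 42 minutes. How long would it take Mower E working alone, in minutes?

84/5 minutes

Combined rate is 1/12 per minute.
Known contribution: 1/42 per minute.
So Mower E's rate is 1/12 − 1/42 = 5/84, meaning 84/5 minutes alone.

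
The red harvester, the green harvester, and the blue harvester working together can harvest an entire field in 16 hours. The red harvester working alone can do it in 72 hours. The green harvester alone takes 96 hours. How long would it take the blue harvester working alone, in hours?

Combined rate is 1/16 per hour.
Known contribution: 1/72 + 1/96 = (4 + 3)/288 = 7/288 per hour.
So the blue harvester's rate is 1/16 − 7/288 = 11/288, meaning 288/11 hours alone.

288/11 hours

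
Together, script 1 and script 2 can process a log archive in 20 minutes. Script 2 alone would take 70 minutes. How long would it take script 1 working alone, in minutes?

28 minutes

Combined rate is 1/20 per minute.
Known contribution: 1/70 per minute.
So script 1's rate is 1/20 − 1/70 = 1/28, meaning 28 minutes alone.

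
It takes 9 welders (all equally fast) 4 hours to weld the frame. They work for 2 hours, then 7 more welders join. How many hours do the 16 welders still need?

One welder does 1/36 of the job per hour.
After 2 hours with 9 welders, 1/2 is done (1/2 left).
With 16 welders the rate is 16/36 = 4/9, so the rest takes 1/2 ÷ 4/9 = 9/8 hours.

9/8 hours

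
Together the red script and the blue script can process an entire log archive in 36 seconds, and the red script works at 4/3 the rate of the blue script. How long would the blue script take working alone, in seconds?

84 seconds

Let the blue script's rate be r; then the red script's rate is (4/3)r, so together (4/3 + 1)r = (7/3)r = 1/36.
Thus r = 1/84 per second.
The blue script alone: 84 seconds; the red script alone: 63 seconds.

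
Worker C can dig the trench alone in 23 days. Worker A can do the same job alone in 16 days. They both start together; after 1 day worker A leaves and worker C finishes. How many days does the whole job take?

345/16 days

In the first 1 day the combined rate is 39/368, so 39/368 of the job is done, leaving 329/368.
After worker A leaves the rate is 1/23 per day; the remaining 329/368 takes 329/16 days.
Total = 1 + 329/16 = 345/16 days.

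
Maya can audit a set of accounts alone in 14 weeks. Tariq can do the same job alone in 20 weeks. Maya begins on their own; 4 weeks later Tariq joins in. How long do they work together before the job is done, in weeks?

In the first 4 weeks Maya alone does 4/14 = 2/7 of the job, leaving 5/7.
Once everyone is working, combined rate: 1/14 + 1/20 = (10 + 7)/140 = 17/140 per week.
Remaining 5/7 at 17/140 per week takes 100/17 weeks.

100/17 weeks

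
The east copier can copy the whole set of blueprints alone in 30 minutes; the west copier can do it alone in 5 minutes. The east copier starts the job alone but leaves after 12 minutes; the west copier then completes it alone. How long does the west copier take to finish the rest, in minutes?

In 12 minutes the east copier does 12/30 = 2/5 of the job, leaving 3/5.
The west copier works at 1/5 per minute, so finishing takes 3/5 ÷ 1/5 = 3 minutes.

3 minutes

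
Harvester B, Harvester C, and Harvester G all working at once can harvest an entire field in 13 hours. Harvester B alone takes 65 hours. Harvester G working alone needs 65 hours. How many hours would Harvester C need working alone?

Combined rate is 1/13 per hour.
Known contribution: 1/65 + 1/65 = (1 + 1)/65 = 2/65 per hour.
So Harvester C's rate is 1/13 − 2/65 = 3/65, meaning 65/3 hours alone.

65/3 hours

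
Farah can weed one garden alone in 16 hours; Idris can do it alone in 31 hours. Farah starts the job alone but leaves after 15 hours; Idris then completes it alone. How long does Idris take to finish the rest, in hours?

In 15 hours Farah does 15/16 of the job, leaving 1/16.
Idris works at 1/31 per hour, so finishing takes 1/16 ÷ 1/31 = 31/16 hours.

31/16 hours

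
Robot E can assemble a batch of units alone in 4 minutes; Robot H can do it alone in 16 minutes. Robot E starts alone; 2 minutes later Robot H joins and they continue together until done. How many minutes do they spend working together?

8/5 minutes

In 2 minutes Robot E does 2/4 = 1/2 of the job, leaving 1/2.
Robot E and Robot H together work at 5/16 per minute, so finishing takes 1/2 ÷ 5/16 = 8/5 minutes.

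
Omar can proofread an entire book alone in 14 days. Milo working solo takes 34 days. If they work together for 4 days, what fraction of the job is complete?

48/119

Combined rate: 1/14 + 1/34 = (17 + 7)/238 = 24/238 = 12/119 per day.
In 4 days they complete 4·12/119 = 48/119 of the job.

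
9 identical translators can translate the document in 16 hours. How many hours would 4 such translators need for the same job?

36 hours

Total work is 9·16 = 144 translator-hours.
With 4 translators: 144/4 = 36 hours.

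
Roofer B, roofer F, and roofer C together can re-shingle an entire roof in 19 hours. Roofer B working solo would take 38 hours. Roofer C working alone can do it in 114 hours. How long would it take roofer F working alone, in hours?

57 hours

Combined rate is 1/19 per hour.
Known contribution: 1/38 + 1/114 = (3 + 1)/114 = 4/114 = 2/57 per hour.
So roofer F's rate is 1/19 − 2/57 = 1/57, meaning 57 hours alone.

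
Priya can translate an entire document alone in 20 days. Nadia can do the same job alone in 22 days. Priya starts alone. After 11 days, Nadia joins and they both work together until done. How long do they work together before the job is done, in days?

33/7 days

In the first 11 days Priya alone does 11/20 of the job, leaving 9/20.
Once everyone is working, combined rate: 1/20 + 1/22 = (11 + 10)/220 = 21/220 per day.
Remaining 9/20 at 21/220 per day takes 33/7 days.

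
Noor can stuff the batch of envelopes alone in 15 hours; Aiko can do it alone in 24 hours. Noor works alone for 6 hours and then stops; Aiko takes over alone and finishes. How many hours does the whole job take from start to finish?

In 6 hours Noor does 6/15 = 2/5 of the job, leaving 3/5.
Aiko works at 1/24 per hour, so finishing takes 3/5 ÷ 1/24 = 72/5 hours.
Total time = 6 + 72/5 = 102/5 hours.

102/5 hours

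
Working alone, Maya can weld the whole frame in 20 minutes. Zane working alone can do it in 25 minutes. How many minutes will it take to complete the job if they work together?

Combined rate: 1/20 + 1/25 = (5 + 4)/100 = 9/100 per minute.
Time = 1 ÷ (9/100) = 100/9 minutes.

100/9 minutes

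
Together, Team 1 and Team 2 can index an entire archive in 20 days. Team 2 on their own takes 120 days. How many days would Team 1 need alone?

Combined rate is 1/20 per day.
Known contribution: 1/120 per day.
So Team 1's rate is 1/20 − 1/120 = 1/24, meaning 24 days alone.

24 days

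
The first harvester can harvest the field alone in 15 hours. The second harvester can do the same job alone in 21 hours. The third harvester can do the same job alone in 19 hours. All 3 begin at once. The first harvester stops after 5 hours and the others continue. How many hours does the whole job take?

133/20 hours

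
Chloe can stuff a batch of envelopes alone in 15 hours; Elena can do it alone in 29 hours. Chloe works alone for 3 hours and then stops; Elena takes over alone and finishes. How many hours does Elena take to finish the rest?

116/5 hours

In 3 hours Chloe does 3/15 = 1/5 of the job, leaving 4/5.
Elena works at 1/29 per hour, so finishing takes 4/5 ÷ 1/29 = 116/5 hours.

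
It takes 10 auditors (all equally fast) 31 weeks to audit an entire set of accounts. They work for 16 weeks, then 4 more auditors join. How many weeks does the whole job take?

187/7 weeks

One auditor does 1/310 of the job per week.
After 16 weeks with 10 auditors, 16/31 is done (15/31 left).
With 14 auditors the rate is 14/310 = 7/155, so the rest takes 15/31 ÷ 7/155 = 75/7 weeks.
Total = 16 + 75/7 = 187/7 weeks.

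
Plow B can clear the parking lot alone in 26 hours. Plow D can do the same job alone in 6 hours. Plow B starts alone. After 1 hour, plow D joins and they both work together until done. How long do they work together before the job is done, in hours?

In the first 1 hour plow B alone does 1/26 of the job, leaving 25/26.
Once everyone is working, combined rate: 1/26 + 1/6 = (3 + 13)/78 = 16/78 = 8/39 per hour.
Remaining 25/26 at 8/39 per hour takes 75/16 hours.

75/16 hours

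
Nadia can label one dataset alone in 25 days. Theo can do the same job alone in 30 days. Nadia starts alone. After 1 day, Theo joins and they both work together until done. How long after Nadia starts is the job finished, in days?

In the first 1 day Nadia alone does 1/25 of the job, leaving 24/25.
Once everyone is working, combined rate: 1/25 + 1/30 = (6 + 5)/150 = 11/150 per day.
Remaining 24/25 at 11/150 per day takes 144/11 days.
Total from the start = 1 + 144/11 = 155/11 days.

155/11 days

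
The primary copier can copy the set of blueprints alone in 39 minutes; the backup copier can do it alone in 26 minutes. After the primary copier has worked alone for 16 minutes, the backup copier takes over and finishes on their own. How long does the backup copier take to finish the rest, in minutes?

In 16 minutes the primary copier does 16/39 of the job, leaving 23/39.
The backup copier works at 1/26 per minute, so finishing takes 23/39 ÷ 1/26 = 46/3 minutes.

46/3 minutes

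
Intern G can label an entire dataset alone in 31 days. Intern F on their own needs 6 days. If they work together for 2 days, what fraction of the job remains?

56/93

Combined rate: 1/31 + 1/6 = (6 + 31)/186 = 37/186 per day.
In 2 days they complete 2·37/186 = 37/93 of the job.
So 56/93 remains.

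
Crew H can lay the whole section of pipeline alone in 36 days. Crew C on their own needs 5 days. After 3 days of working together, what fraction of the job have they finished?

41/60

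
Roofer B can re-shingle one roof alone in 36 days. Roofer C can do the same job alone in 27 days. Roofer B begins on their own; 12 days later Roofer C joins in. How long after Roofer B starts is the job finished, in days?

In the first 12 days Roofer B alone does 12/36 = 1/3 of the job, leaving 2/3.
Once everyone is working, combined rate: 1/36 + 1/27 = (3 + 4)/108 = 7/108 per day.
Remaining 2/3 at 7/108 per day takes 72/7 days.
Total from the start = 12 + 72/7 = 156/7 days.

156/7 days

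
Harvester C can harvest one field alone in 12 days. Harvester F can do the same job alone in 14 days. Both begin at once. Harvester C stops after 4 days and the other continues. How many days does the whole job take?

In the first 4 days the combined rate is 13/84, so 13/21 of the job is done, leaving 8/21.
After Harvester C leaves the rate is 1/14 per day; the remaining 8/21 takes 16/3 days.
Total = 4 + 16/3 = 28/3 days.

28/3 days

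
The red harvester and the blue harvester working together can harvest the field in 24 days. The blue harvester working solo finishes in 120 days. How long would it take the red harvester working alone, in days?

30 days

Combined rate is 1/24 per day.
Known contribution: 1/120 per day.
So the red harvester's rate is 1/24 − 1/120 = 1/30, meaning 30 days alone.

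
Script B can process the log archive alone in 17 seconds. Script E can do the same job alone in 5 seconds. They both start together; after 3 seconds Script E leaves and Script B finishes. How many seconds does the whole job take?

In the first 3 seconds the combined rate is 22/85, so 66/85 of the job is done, leaving 19/85.
After Script E leaves the rate is 1/17 per second; the remaining 19/85 takes 19/5 seconds.
Total = 3 + 19/5 = 34/5 seconds.

34/5 seconds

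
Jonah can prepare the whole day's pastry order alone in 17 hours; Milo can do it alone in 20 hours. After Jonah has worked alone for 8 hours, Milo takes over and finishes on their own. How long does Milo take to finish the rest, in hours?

In 8 hours Jonah does 8/17 of the job, leaving 9/17.
Milo works at 1/20 per hour, so finishing takes 9/17 ÷ 1/20 = 180/17 hours.

180/17 hours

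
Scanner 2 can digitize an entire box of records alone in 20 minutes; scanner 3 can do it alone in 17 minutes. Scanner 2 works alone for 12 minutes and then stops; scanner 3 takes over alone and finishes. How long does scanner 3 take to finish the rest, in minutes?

34/5 minutes

In 12 minutes scanner 2 does 12/20 = 3/5 of the job, leaving 2/5.
Scanner 3 works at 1/17 per minute, so finishing takes 2/5 ÷ 1/17 = 34/5 minutes.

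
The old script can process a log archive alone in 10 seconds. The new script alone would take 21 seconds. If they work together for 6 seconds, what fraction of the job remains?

4/35

Combined rate: 1/10 + 1/21 = (21 + 10)/210 = 31/210 per second.
In 6 seconds they complete 6·31/210 = 31/35 of the job.
So 4/35 remains.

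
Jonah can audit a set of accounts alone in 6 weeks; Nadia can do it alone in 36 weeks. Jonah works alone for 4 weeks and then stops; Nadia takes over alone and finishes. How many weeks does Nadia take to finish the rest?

12 weeks

In 4 weeks Jonah does 4/6 = 2/3 of the job, leaving 1/3.
Nadia works at 1/36 per week, so finishing takes 1/3 ÷ 1/36 = 12 weeks.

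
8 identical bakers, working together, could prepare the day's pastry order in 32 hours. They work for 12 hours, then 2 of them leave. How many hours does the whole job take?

116/3 hours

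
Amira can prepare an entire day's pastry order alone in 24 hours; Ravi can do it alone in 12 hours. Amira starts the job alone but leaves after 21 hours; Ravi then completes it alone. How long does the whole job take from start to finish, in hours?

45/2 hours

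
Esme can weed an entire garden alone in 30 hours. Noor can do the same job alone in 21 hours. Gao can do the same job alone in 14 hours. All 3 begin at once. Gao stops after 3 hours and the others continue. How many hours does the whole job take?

165/17 hours

In the first 3 hours the combined rate is 16/105, so 16/35 of the job is done, leaving 19/35.
After Gao leaves the rate is 17/210 per hour; the remaining 19/35 takes 114/17 hours.
Total = 3 + 114/17 = 165/17 hours.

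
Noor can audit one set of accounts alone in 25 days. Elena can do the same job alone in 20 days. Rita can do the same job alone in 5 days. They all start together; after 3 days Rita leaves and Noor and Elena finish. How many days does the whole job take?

40/9 days

In the first 3 days the combined rate is 29/100, so 87/100 of the job is done, leaving 13/100.
After Rita leaves the rate is 9/100 per day; the remaining 13/100 takes 13/9 days.
Total = 3 + 13/9 = 40/9 days.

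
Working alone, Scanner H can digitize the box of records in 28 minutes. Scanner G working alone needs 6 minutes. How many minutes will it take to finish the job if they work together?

84/17 minutes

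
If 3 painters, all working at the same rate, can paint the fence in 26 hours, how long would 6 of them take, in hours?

13 hours

Total work is 3·26 = 78 painter-hours.
With 6 painters: 78/6 = 13 hours.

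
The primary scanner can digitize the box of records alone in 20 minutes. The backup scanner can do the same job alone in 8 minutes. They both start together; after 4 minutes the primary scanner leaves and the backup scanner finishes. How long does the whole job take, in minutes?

32/5 minutes

In the first 4 minutes the combined rate is 7/40, so 7/10 of the job is done, leaving 3/10.
After the primary scanner leaves the rate is 1/8 per minute; the remaining 3/10 takes 12/5 minutes.
Total = 4 + 12/5 = 32/5 minutes.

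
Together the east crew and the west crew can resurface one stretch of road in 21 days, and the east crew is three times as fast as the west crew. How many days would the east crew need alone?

Let the west crew's rate be r; then the east crew's rate is 3r, so together (3 + 1)r = 4r = 1/21.
Thus r = 1/84 per day.
The west crew alone: 84 days; the east crew alone: 28 days.

28 days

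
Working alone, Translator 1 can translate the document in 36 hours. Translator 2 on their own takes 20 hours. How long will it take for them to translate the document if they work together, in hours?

90/7 hours

Combined rate: 1/36 + 1/20 = (5 + 9)/180 = 14/180 = 7/90 per hour.
Time = 1 ÷ (7/90) = 90/7 hours.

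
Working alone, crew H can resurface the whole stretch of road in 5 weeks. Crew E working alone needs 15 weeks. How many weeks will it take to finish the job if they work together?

With two workers the combined time is the product over the sum: 5·15/(5+15) = 75/20 = 15/4 weeks.

15/4 weeks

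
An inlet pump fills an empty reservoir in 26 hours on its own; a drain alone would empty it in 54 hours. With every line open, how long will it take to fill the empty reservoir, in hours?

351/7 hours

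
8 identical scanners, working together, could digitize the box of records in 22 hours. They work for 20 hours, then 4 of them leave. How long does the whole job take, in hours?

24 hours

One scanner does 1/176 of the job per hour.
After 20 hours with 8 scanners, 10/11 is done (1/11 left).
With 4 scanners the rate is 4/176 = 1/44, so the rest takes 1/11 ÷ 1/44 = 4 hours.
Total = 20 + 4 = 24 hours.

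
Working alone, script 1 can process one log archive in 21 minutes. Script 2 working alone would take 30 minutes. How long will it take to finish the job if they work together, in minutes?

210/17 minutes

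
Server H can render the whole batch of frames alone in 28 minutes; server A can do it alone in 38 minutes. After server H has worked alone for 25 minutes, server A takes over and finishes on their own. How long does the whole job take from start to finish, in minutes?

407/14 minutes

In 25 minutes server H does 25/28 of the job, leaving 3/28.
Server A works at 1/38 per minute, so finishing takes 3/28 ÷ 1/38 = 57/14 minutes.
Total time = 25 + 57/14 = 407/14 minutes.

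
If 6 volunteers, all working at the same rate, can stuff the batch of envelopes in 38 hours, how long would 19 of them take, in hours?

12 hours

Total work is 6·38 = 228 volunteer-hours.
With 19 volunteers: 228/19 = 12 hours.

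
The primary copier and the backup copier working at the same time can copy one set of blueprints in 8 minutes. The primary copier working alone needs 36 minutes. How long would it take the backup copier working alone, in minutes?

72/7 minutes

Combined rate is 1/8 per minute.
Known contribution: 1/36 per minute.
So the backup copier's rate is 1/8 − 1/36 = 7/72, meaning 72/7 minutes alone.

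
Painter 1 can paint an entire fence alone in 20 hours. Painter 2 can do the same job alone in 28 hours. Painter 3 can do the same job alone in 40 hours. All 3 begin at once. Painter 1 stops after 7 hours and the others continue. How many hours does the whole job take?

182/17 hours

In the first 7 hours the combined rate is 31/280, so 31/40 of the job is done, leaving 9/40.
After painter 1 leaves the rate is 17/280 per hour; the remaining 9/40 takes 63/17 hours.
Total = 7 + 63/17 = 182/17 hours.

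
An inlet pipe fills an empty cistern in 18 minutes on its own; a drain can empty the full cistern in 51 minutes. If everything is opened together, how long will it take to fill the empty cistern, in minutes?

Net rate = 1/18 − 1/51 = (17 − 6)/306 = 11/306 per minute.
Filling time = 1 ÷ (11/306) = 306/11 minutes.

306/11 minutes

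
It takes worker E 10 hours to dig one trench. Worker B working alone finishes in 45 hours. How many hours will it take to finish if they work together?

90/11 hours

Combined rate: 1/10 + 1/45 = (9 + 2)/90 = 11/90 per hour.
Time = 1 ÷ (11/90) = 90/11 hours.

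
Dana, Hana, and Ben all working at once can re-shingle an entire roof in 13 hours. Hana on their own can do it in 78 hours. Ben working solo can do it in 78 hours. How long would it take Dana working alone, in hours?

Combined rate is 1/13 per hour.
Known contribution: 1/78 + 1/78 = (1 + 1)/78 = 2/78 = 1/39 per hour.
So Dana's rate is 1/13 − 1/39 = 2/39, meaning 39/2 hours alone.

39/2 hours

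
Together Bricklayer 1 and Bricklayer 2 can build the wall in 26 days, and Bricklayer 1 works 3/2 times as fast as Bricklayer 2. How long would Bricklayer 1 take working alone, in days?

Let Bricklayer 2's rate be r; then Bricklayer 1's rate is (3/2)r, so together (3/2 + 1)r = (5/2)r = 1/26.
Thus r = 1/65 per day.
Bricklayer 2 alone: 65 days; Bricklayer 1 alone: 130/3 days.

130/3 days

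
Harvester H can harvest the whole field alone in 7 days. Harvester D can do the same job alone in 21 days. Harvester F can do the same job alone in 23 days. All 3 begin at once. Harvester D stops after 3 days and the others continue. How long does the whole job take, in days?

In the first 3 days the combined rate is 113/483, so 113/161 of the job is done, leaving 48/161.
After Harvester D leaves the rate is 30/161 per day; the remaining 48/161 takes 8/5 days.
Total = 3 + 8/5 = 23/5 days.

23/5 days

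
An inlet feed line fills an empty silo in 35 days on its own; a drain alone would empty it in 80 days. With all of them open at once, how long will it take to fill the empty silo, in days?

Net rate = 1/35 − 1/80 = (16 − 7)/560 = 9/560 per day.
Filling time = 1 ÷ (9/560) = 560/9 days.

560/9 days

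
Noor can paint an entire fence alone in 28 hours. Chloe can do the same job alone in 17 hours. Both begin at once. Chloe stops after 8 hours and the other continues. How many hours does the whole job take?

In the first 8 hours the combined rate is 45/476, so 90/119 of the job is done, leaving 29/119.
After Chloe leaves the rate is 1/28 per hour; the remaining 29/119 takes 116/17 hours.
Total = 8 + 116/17 = 252/17 hours.

252/17 hours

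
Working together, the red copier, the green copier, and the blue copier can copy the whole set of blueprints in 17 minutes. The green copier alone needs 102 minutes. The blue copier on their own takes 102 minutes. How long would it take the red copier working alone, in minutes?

51/2 minutes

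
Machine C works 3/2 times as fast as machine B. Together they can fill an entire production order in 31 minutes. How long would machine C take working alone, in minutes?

155/3 minutes

Let machine B's rate be r; then machine C's rate is (3/2)r, so together (3/2 + 1)r = (5/2)r = 1/31.
Thus r = 2/155 per minute.
Machine B alone: 155/2 minutes; machine C alone: 155/3 minutes.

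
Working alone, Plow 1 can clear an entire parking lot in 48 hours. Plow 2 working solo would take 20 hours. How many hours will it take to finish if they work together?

240/17 hours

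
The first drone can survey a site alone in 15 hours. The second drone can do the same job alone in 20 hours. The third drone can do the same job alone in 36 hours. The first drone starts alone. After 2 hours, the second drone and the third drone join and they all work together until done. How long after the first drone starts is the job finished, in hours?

8 hours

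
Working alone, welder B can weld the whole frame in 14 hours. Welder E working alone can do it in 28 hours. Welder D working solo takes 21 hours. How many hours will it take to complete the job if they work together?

84/13 hours

Combined rate: 1/14 + 1/28 + 1/21 = (6 + 3 + 4)/84 = 13/84 per hour.
Time = 1 ÷ (13/84) = 84/13 hours.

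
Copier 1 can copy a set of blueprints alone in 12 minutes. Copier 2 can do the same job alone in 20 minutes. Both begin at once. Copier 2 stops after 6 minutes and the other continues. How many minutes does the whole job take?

42/5 minutes

In the first 6 minutes the combined rate is 2/15, so 4/5 of the job is done, leaving 1/5.
After Copier 2 leaves the rate is 1/12 per minute; the remaining 1/5 takes 12/5 minutes.
Total = 6 + 12/5 = 42/5 minutes.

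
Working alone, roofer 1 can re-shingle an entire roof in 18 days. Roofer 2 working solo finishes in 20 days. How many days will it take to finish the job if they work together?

Combined rate: 1/18 + 1/20 = (10 + 9)/180 = 19/180 per day.
Time = 1 ÷ (19/180) = 180/19 days.

180/19 days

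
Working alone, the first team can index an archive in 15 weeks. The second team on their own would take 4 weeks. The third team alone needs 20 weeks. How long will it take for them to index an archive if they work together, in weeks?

Combined rate: 1/15 + 1/4 + 1/20 = (4 + 15 + 3)/60 = 22/60 = 11/30 per week.
Time = 1 ÷ (11/30) = 30/11 weeks.

30/11 weeks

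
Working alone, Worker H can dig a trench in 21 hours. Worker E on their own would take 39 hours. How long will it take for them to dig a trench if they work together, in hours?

Combined rate: 1/21 + 1/39 = (13 + 7)/273 = 20/273 per hour.
Time = 1 ÷ (20/273) = 273/20 hours.

273/20 hours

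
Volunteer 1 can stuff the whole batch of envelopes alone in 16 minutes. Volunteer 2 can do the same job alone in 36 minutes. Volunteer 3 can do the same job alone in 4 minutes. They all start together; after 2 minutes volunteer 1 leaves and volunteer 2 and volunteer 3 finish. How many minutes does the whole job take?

In the first 2 minutes the combined rate is 49/144, so 49/72 of the job is done, leaving 23/72.
After volunteer 1 leaves the rate is 5/18 per minute; the remaining 23/72 takes 23/20 minutes.
Total = 2 + 23/20 = 63/20 minutes.

63/20 minutes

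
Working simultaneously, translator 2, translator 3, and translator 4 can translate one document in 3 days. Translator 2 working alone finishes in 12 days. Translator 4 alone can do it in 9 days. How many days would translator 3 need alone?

Combined rate is 1/3 per day.
Known contribution: 1/12 + 1/9 = (3 + 4)/36 = 7/36 per day.
So translator 3's rate is 1/3 − 7/36 = 5/36, meaning 36/5 days alone.

36/5 days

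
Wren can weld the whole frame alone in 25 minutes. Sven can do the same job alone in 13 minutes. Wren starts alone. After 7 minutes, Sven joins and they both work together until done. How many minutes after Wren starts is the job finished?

250/19 minutes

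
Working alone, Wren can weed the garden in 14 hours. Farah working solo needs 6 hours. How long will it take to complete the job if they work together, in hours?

21/5 hours

Combined rate: 1/14 + 1/6 = (3 + 7)/42 = 10/42 = 5/21 per hour.
Time = 1 ÷ (5/21) = 21/5 hours.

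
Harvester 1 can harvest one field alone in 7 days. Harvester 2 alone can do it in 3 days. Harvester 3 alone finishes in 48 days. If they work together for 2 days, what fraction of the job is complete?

Combined rate: 1/7 + 1/3 + 1/48 = (48 + 112 + 7)/336 = 167/336 per day.
In 2 days they complete 2·167/336 = 167/168 of the job.

167/168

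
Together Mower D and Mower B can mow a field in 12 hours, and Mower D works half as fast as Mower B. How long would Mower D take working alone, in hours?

Let Mower B's rate be r; then Mower D's rate is (1/2)r, so together (1/2 + 1)r = (3/2)r = 1/12.
Thus r = 1/18 per hour.
Mower B alone: 18 hours; Mower D alone: 36 hours.

36 hours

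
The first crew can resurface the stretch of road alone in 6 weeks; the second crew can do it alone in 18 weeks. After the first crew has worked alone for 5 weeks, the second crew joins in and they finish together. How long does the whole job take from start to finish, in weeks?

23/4 weeks

In 5 weeks the first crew does 5/6 of the job, leaving 1/6.
The first crew and the second crew together work at 2/9 per week, so finishing takes 1/6 ÷ 2/9 = 3/4 weeks.
Total time = 5 + 3/4 = 23/4 weeks.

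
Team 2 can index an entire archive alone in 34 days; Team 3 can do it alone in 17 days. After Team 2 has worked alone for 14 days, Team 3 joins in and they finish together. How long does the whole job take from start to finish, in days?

In 14 days Team 2 does 14/34 = 7/17 of the job, leaving 10/17.
Team 2 and Team 3 together work at 3/34 per day, so finishing takes 10/17 ÷ 3/34 = 20/3 days.
Total time = 14 + 20/3 = 62/3 days.

62/3 days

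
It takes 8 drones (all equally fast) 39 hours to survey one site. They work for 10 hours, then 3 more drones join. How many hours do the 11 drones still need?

232/11 hours

One drone does 1/312 of the job per hour.
After 10 hours with 8 drones, 10/39 is done (29/39 left).
With 11 drones the rate is 11/312, so the rest takes 29/39 ÷ 11/312 = 232/11 hours.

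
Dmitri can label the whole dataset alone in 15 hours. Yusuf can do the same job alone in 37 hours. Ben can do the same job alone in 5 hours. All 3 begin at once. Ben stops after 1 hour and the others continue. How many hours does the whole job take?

In the first 1 hour the combined rate is 163/555, so 163/555 of the job is done, leaving 392/555.
After Ben leaves the rate is 52/555 per hour; the remaining 392/555 takes 98/13 hours.
Total = 1 + 98/13 = 111/13 hours.

111/13 hours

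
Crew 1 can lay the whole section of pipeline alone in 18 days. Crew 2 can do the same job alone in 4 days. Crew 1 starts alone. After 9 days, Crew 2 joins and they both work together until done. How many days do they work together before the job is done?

In the first 9 days Crew 1 alone does 9/18 = 1/2 of the job, leaving 1/2.
Once everyone is working, combined rate: 1/18 + 1/4 = (2 + 9)/36 = 11/36 per day.
Remaining 1/2 at 11/36 per day takes 18/11 days.

18/11 days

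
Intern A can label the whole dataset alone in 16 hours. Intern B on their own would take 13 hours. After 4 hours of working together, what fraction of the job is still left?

Combined rate: 1/16 + 1/13 = (13 + 16)/208 = 29/208 per hour.
In 4 hours they complete 4·29/208 = 29/52 of the job.
So 23/52 remains.

23/52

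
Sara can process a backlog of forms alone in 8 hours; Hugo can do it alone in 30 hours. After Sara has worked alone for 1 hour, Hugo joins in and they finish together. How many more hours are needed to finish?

105/19 hours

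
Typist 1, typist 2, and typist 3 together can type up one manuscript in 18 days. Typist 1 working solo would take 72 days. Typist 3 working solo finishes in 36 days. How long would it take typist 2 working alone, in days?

Combined rate is 1/18 per day.
Known contribution: 1/72 + 1/36 = (1 + 2)/72 = 3/72 = 1/24 per day.
So typist 2's rate is 1/18 − 1/24 = 1/72, meaning 72 days alone.

72 days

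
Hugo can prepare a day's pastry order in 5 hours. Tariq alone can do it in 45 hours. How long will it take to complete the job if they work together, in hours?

9/2 hours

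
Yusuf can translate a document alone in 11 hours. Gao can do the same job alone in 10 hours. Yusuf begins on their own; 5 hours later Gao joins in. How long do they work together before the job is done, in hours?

In the first 5 hours Yusuf alone does 5/11 of the job, leaving 6/11.
Once everyone is working, combined rate: 1/11 + 1/10 = (10 + 11)/110 = 21/110 per hour.
Remaining 6/11 at 21/110 per hour takes 20/7 hours.

20/7 hours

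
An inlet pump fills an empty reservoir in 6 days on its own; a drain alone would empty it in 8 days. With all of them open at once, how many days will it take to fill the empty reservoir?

24 days

Net rate = 1/6 − 1/8 = (4 − 3)/24 = 1/24 per day.
Filling time = 1 ÷ (1/24) = 24 days.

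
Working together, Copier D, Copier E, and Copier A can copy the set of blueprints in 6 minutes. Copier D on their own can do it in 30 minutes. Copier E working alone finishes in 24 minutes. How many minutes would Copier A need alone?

120/11 minutes

Combined rate is 1/6 per minute.
Known contribution: 1/30 + 1/24 = (4 + 5)/120 = 9/120 = 3/40 per minute.
So Copier A's rate is 1/6 − 3/40 = 11/120, meaning 120/11 minutes alone.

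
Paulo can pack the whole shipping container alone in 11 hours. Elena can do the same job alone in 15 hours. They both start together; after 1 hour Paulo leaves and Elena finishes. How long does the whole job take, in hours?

150/11 hours

In the first 1 hour the combined rate is 26/165, so 26/165 of the job is done, leaving 139/165.
After Paulo leaves the rate is 1/15 per hour; the remaining 139/165 takes 139/11 hours.
Total = 1 + 139/11 = 150/11 hours.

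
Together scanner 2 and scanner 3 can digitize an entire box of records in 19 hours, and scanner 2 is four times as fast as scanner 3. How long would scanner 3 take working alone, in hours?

95 hours

Let scanner 3's rate be r; then scanner 2's rate is 4r, so together (4 + 1)r = 5r = 1/19.
Thus r = 1/95 per hour.
Scanner 3 alone: 95 hours; scanner 2 alone: 95/4 hours.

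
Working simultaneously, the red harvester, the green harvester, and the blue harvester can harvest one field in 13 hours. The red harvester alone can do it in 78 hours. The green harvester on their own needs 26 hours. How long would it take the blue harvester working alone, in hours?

39 hours

Combined rate is 1/13 per hour.
Known contribution: 1/78 + 1/26 = (1 + 3)/78 = 4/78 = 2/39 per hour.
So the blue harvester's rate is 1/13 − 2/39 = 1/39, meaning 39 hours alone.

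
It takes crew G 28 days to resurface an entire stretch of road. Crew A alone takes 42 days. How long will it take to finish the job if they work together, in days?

Combined rate: 1/28 + 1/42 = (3 + 2)/84 = 5/84 per day.
Time = 1 ÷ (5/84) = 84/5 days.

84/5 days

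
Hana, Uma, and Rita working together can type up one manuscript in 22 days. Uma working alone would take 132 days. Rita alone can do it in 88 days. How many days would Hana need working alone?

Combined rate is 1/22 per day.
Known contribution: 1/132 + 1/88 = (2 + 3)/264 = 5/264 per day.
So Hana's rate is 1/22 − 5/264 = 7/264, meaning 264/7 days alone.

264/7 days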